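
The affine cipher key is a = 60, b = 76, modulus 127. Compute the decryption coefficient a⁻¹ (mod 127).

36

Run Euclid on (127, 60):
127 = 2·60 + 7
60 = 8·7 + 4
7 = 1·4 + 3
4 = 1·3 + 1
3 = 3·1 + 0
Since gcd(60, 127) = 1, back-substitute to write 1 as a combination:
1 = 4 − 3
1 = −7 + 2·4
1 = 2·60 − 17·7
1 = −17·127 + 36·60
So 60·36 ≡ 1 (mod 127).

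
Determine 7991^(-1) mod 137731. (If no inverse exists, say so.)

118358

Apply the Euclidean algorithm to 137731 and 7991:
137731 = 17×7991 + 1884
7991 = 4×1884 + 455
1884 = 4×455 + 64
455 = 7×64 + 7
64 = 9×7 + 1
7 = 7×1 + 0
gcd = 1, so the inverse exists. Back-substitute:
1 = 64 − 9·7
1 = −9·455 + 64·64
1 = 64·1884 − 265·455
1 = −265·7991 + 1124·1884
1 = 1124·137731 − 19373·7991
Hence 7991⁻¹ ≡ -19373 ≡ 118358 (mod 137731).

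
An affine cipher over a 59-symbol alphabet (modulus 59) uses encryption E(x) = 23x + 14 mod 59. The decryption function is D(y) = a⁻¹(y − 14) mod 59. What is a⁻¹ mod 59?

Run Euclid on (59, 23):
59 = 2×23 + 13
23 = 1×13 + 10
13 = 1×10 + 3
10 = 3×3 + 1
3 = 3×1 + 0
The gcd is 1. Working backward:
1 = 10 − 3·3
1 = −3·13 + 4·10
1 = 4·23 − 7·13
1 = −7·59 + 18·23
So 23·18 ≡ 1 (mod 59).

18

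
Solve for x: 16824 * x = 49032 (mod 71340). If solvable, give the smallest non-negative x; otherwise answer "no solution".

3268

First find gcd(16824, 71340):
71340 = 4*16824 + 4044
16824 = 4*4044 + 648
4044 = 6*648 + 156
648 = 4*156 + 24
156 = 6*24 + 12
24 = 2*12 + 0
gcd = 12 and 12 | 49032, so solutions exist. Divide through by 12: 1402x ≡ 4086 (mod 5945).
Now find 1402⁻¹ mod 5945:
5945 = 4·1402 + 337
1402 = 4·337 + 54
337 = 6·54 + 13
54 = 4·13 + 2
13 = 6·2 + 1
2 = 2·1 + 0
Back-substitute:
1 = 13 − 6·2
1 = −6·54 + 25·13
1 = 25·337 − 156·54
1 = −156·1402 + 649·337
1 = 649·5945 − 2752·1402
So 1402·(-2752) ≡ 1 (mod 5945), i.e. 1402⁻¹ ≡ 3193.
Then x ≡ 3193·4086 ≡ 3268 (mod 5945); the smallest non-negative solution is x = 3268.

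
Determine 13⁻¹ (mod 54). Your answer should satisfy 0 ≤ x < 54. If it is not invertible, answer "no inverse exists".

25

gcd(54, 13) by repeated division:
54 = 4*13 + 2
13 = 6*2 + 1
2 = 2*1 + 0
gcd = 1, so the inverse exists. Back-substitute:
1 = 13 − 6·2
1 = −6·54 + 25·13
So 13·25 ≡ 1 (mod 54).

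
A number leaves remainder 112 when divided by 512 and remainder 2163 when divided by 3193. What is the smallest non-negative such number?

Write x = 112 + 512·k. Then 512·k ≡ 2163 − 112 ≡ 2051 (mod 3193).
Need 512⁻¹ mod 3193. Extended Euclid on (3193, 512):
3193 = 6·512 + 121
512 = 4·121 + 28
121 = 4·28 + 9
28 = 3·9 + 1
9 = 9·1 + 0
Back-substitute:
1 = 28 − 3·9
1 = −3·121 + 13·28
1 = 13·512 − 55·121
1 = −55·3193 + 343·512
512⁻¹ ≡ 343 (mod 3193), so k ≡ 343·2051 ≡ 1033 (mod 3193).
x = 112 + 512·1033 = 529008.

529008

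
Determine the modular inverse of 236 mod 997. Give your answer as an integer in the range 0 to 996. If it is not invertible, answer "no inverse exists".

Extended Euclidean algorithm:
997 = 4×236 + 53
236 = 4×53 + 24
53 = 2×24 + 5
24 = 4×5 + 4
5 = 1×4 + 1
4 = 4×1 + 0
The gcd is 1. Working backward:
1 = 5 − 4
1 = −24 + 5·5
1 = 5·53 − 11·24
1 = −11·236 + 49·53
1 = 49·997 − 207·236
So 236·(-207) ≡ 1 (mod 997), and -207 ≡ 790 (mod 997).

790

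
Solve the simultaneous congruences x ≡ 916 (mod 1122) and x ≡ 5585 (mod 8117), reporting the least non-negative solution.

3081928

Write x = 916 + 1122·k. Then 1122·k ≡ 5585 − 916 ≡ 4669 (mod 8117).
Need 1122⁻¹ mod 8117. Extended Euclid on (8117, 1122):
8117 = 7·1122 + 263
1122 = 4·263 + 70
263 = 3·70 + 53
70 = 1·53 + 17
53 = 3·17 + 2
17 = 8·2 + 1
2 = 2·1 + 0
Back-substitute:
1 = 17 − 8·2
1 = −8·53 + 25·17
1 = 25·70 − 33·53
1 = −33·263 + 124·70
1 = 124·1122 − 529·263
1 = −529·8117 + 3827·1122
1122⁻¹ ≡ 3827 (mod 8117), so k ≡ 3827·4669 ≡ 2746 (mod 8117).
x = 916 + 1122·2746 = 3081928.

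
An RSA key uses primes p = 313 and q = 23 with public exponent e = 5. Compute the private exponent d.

φ(n) = (p−1)(q−1) = 312·22 = 6864.
Need d with 5·d ≡ 1 (mod 6864). Apply the extended Euclidean algorithm:
6864 = 1372·5 + 4
5 = 1·4 + 1
4 = 4·1 + 0
Back-substitute:
1 = 5 − 4
1 = −6864 + 1373·5
So 5·1373 ≡ 1 (mod 6864), hence d = 1373.

1373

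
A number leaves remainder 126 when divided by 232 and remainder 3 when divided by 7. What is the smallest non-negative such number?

822

Write x = 126 + 232·k. Then 232·k ≡ 3 − 126 ≡ 3 (mod 7).
Need 232⁻¹ mod 7. Extended Euclid on (7, 1):
7 = 7×1 + 0
232⁻¹ ≡ 1 (mod 7), so k ≡ 1·3 ≡ 3 (mod 7).
x = 126 + 232·3 = 822.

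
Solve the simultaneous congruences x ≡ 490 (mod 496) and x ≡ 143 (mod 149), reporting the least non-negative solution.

73898

Write x = 490 + 496·k. Then 496·k ≡ 143 − 490 ≡ 100 (mod 149).
Need 496⁻¹ mod 149. Extended Euclid on (149, 49):
149 = 3*49 + 2
49 = 24*2 + 1
2 = 2*1 + 0
Back-substitute:
1 = 49 − 24·2
1 = −24·149 + 73·49
496⁻¹ ≡ 73 (mod 149), so k ≡ 73·100 ≡ 148 (mod 149).
x = 490 + 496·148 = 73898.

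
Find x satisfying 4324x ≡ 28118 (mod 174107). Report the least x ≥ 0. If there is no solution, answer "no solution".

31655

First find gcd(4324, 174107):
174107 = 40*4324 + 1147
4324 = 3*1147 + 883
1147 = 1*883 + 264
883 = 3*264 + 91
264 = 2*91 + 82
91 = 1*82 + 9
82 = 9*9 + 1
9 = 9*1 + 0
gcd = 1, so a unique solution mod 174107 exists.
Back-substitute for the Bézout coefficients:
1 = 82 − 9·9
1 = −9·91 + 10·82
1 = 10·264 − 29·91
1 = −29·883 + 97·264
1 = 97·1147 − 126·883
1 = −126·4324 + 475·1147
1 = 475·174107 − 19126·4324
So 4324·(-19126) ≡ 1 (mod 174107), giving 4324⁻¹ ≡ 154981.
x ≡ 4324⁻¹·28118 ≡ 154981·28118 ≡ 31655 (mod 174107).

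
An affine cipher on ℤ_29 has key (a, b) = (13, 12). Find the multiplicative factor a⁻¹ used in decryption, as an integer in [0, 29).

9

gcd(29, 13) by repeated division:
29 = 2·13 + 3
13 = 4·3 + 1
3 = 3·1 + 0
The gcd is 1. Working backward:
1 = 13 − 4·3
1 = −4·29 + 9·13
So 13·9 ≡ 1 (mod 29).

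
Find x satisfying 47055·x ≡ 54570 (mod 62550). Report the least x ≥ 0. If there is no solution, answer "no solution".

First find gcd(47055, 62550):
62550 = 1*47055 + 15495
47055 = 3*15495 + 570
15495 = 27*570 + 105
570 = 5*105 + 45
105 = 2*45 + 15
45 = 3*15 + 0
gcd = 15 and 15 | 54570, so solutions exist. Divide through by 15: 3137x ≡ 3638 (mod 4170).
Now find 3137⁻¹ mod 4170:
4170 = 1*3137 + 1033
3137 = 3*1033 + 38
1033 = 27*38 + 7
38 = 5*7 + 3
7 = 2*3 + 1
3 = 3*1 + 0
Back-substitute:
1 = 7 − 2·3
1 = −2·38 + 11·7
1 = 11·1033 − 299·38
1 = −299·3137 + 908·1033
1 = 908·4170 − 1207·3137
So 3137·(-1207) ≡ 1 (mod 4170), i.e. 3137⁻¹ ≡ 2963.
Then x ≡ 2963·3638 ≡ 4114 (mod 4170); the smallest non-negative solution is x = 4114.

4114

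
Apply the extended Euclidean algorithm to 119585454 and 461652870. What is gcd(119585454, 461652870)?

Euclidean algorithm:
461652870 = 3·119585454 + 102896508
119585454 = 1·102896508 + 16688946
102896508 = 6·16688946 + 2762832
16688946 = 6·2762832 + 111954
2762832 = 24·111954 + 75936
111954 = 1·75936 + 36018
75936 = 2·36018 + 3900
36018 = 9·3900 + 918
3900 = 4·918 + 228
918 = 4·228 + 6
228 = 38·6 + 0
gcd(119585454, 461652870) = 6.
Working backward:
6 = 918 − 4·228
6 = −4·3900 + 17·918
6 = 17·36018 − 157·3900
6 = −157·75936 + 331·36018
6 = 331·111954 − 488·75936
6 = −488·2762832 + 12043·111954
6 = 12043·16688946 − 72746·2762832
6 = −72746·102896508 + 448519·16688946
6 = 448519·119585454 − 521265·102896508
6 = −521265·461652870 + 2012314·119585454
So 6 = (-521265)·461652870 + (2012314)·119585454.

6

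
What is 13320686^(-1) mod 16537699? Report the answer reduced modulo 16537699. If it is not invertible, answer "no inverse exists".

2038997

Extended Euclidean algorithm:
16537699 = 1*13320686 + 3217013
13320686 = 4*3217013 + 452634
3217013 = 7*452634 + 48575
452634 = 9*48575 + 15459
48575 = 3*15459 + 2198
15459 = 7*2198 + 73
2198 = 30*73 + 8
73 = 9*8 + 1
8 = 8*1 + 0
The gcd is 1. Working backward:
1 = 73 − 9·8
1 = −9·2198 + 271·73
1 = 271·15459 − 1906·2198
1 = −1906·48575 + 5989·15459
1 = 5989·452634 − 55807·48575
1 = −55807·3217013 + 396638·452634
1 = 396638·13320686 − 1642359·3217013
1 = −1642359·16537699 + 2038997·13320686
So 13320686·2038997 ≡ 1 (mod 16537699).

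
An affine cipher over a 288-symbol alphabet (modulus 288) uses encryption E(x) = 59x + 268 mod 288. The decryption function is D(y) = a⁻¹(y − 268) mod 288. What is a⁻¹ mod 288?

83

gcd(288, 59) by repeated division:
288 = 4*59 + 52
59 = 1*52 + 7
52 = 7*7 + 3
7 = 2*3 + 1
3 = 3*1 + 0
The gcd is 1. Working backward:
1 = 7 − 2·3
1 = −2·52 + 15·7
1 = 15·59 − 17·52
1 = −17·288 + 83·59
So 59·83 ≡ 1 (mod 288).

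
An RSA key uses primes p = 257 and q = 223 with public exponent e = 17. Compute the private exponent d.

φ(n) = (p−1)(q−1) = 256·222 = 56832.
Need d with 17·d ≡ 1 (mod 56832). Apply the extended Euclidean algorithm:
56832 = 3343·17 + 1
17 = 17·1 + 0
Back-substitute:
1 = 56832 − 3343·17
So 17·(-3343) ≡ 1 (mod 56832), hence d ≡ -3343 ≡ 53489 (mod 56832).

53489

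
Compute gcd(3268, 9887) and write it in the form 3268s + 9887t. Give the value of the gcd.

1

Euclidean algorithm:
9887 = 3·3268 + 83
3268 = 39·83 + 31
83 = 2·31 + 21
31 = 1·21 + 10
21 = 2·10 + 1
10 = 10·1 + 0
gcd(3268, 9887) = 1.
Express as a combination:
1 = 21 − 2·10
1 = −2·31 + 3·21
1 = 3·83 − 8·31
1 = −8·3268 + 315·83
1 = 315·9887 − 953·3268
So 1 = (315)·9887 + (-953)·3268.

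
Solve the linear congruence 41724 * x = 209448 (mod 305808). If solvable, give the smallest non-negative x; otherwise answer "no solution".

5502

First find gcd(41724, 305808):
305808 = 7·41724 + 13740
41724 = 3·13740 + 504
13740 = 27·504 + 132
504 = 3·132 + 108
132 = 1·108 + 24
108 = 4·24 + 12
24 = 2·12 + 0
gcd = 12 and 12 | 209448, so solutions exist. Divide through by 12: 3477x ≡ 17454 (mod 25484).
Now find 3477⁻¹ mod 25484:
25484 = 7*3477 + 1145
3477 = 3*1145 + 42
1145 = 27*42 + 11
42 = 3*11 + 9
11 = 1*9 + 2
9 = 4*2 + 1
2 = 2*1 + 0
Back-substitute:
1 = 9 − 4·2
1 = −4·11 + 5·9
1 = 5·42 − 19·11
1 = −19·1145 + 518·42
1 = 518·3477 − 1573·1145
1 = −1573·25484 + 11529·3477
So 3477⁻¹ ≡ 11529 (mod 25484).
Then x ≡ 11529·17454 ≡ 5502 (mod 25484); the smallest non-negative solution is x = 5502.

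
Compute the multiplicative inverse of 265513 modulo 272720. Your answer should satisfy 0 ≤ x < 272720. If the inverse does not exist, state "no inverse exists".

Run Euclid on (272720, 265513):
272720 = 1*265513 + 7207
265513 = 36*7207 + 6061
7207 = 1*6061 + 1146
6061 = 5*1146 + 331
1146 = 3*331 + 153
331 = 2*153 + 25
153 = 6*25 + 3
25 = 8*3 + 1
3 = 3*1 + 0
gcd = 1, so the inverse exists. Back-substitute:
1 = 25 − 8·3
1 = −8·153 + 49·25
1 = 49·331 − 106·153
1 = −106·1146 + 367·331
1 = 367·6061 − 1941·1146
1 = −1941·7207 + 2308·6061
1 = 2308·265513 − 85029·7207
1 = −85029·272720 + 87337·265513
So 265513·87337 ≡ 1 (mod 272720).

87337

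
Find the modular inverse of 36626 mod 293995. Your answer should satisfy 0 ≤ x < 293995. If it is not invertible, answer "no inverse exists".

134636

Run Euclid on (293995, 36626):
293995 = 8×36626 + 987
36626 = 37×987 + 107
987 = 9×107 + 24
107 = 4×24 + 11
24 = 2×11 + 2
11 = 5×2 + 1
2 = 2×1 + 0
The gcd is 1. Working backward:
1 = 11 − 5·2
1 = −5·24 + 11·11
1 = 11·107 − 49·24
1 = −49·987 + 452·107
1 = 452·36626 − 16773·987
1 = −16773·293995 + 134636·36626
So 36626·134636 ≡ 1 (mod 293995).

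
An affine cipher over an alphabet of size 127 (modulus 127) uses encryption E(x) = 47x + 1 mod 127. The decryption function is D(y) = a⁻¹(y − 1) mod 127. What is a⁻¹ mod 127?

Run Euclid on (127, 47):
127 = 2×47 + 33
47 = 1×33 + 14
33 = 2×14 + 5
14 = 2×5 + 4
5 = 1×4 + 1
4 = 4×1 + 0
Since gcd(47, 127) = 1, back-substitute to write 1 as a combination:
1 = 5 − 4
1 = −14 + 3·5
1 = 3·33 − 7·14
1 = −7·47 + 10·33
1 = 10·127 − 27·47
So 47·(-27) ≡ 1 (mod 127), and -27 ≡ 100 (mod 127).

100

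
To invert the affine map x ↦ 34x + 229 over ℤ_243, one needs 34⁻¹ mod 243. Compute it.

193

gcd(243, 34) by repeated division:
243 = 7*34 + 5
34 = 6*5 + 4
5 = 1*4 + 1
4 = 4*1 + 0
Since gcd(34, 243) = 1, back-substitute to write 1 as a combination:
1 = 5 − 4
1 = −34 + 7·5
1 = 7·243 − 50·34
Thus 34·(-50) ≡ 1 (mod 243); reducing, -50 mod 243 = 193.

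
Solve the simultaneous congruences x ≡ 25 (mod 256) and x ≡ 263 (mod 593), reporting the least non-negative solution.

67865

Write x = 25 + 256·k. Then 256·k ≡ 263 − 25 ≡ 238 (mod 593).
Need 256⁻¹ mod 593. Extended Euclid on (593, 256):
593 = 2×256 + 81
256 = 3×81 + 13
81 = 6×13 + 3
13 = 4×3 + 1
3 = 3×1 + 0
Back-substitute:
1 = 13 − 4·3
1 = −4·81 + 25·13
1 = 25·256 − 79·81
1 = −79·593 + 183·256
256⁻¹ ≡ 183 (mod 593), so k ≡ 183·238 ≡ 265 (mod 593).
x = 25 + 256·265 = 67865.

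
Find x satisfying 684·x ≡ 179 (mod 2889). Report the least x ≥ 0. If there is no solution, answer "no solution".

gcd(684, 2889):
2889 = 4·684 + 153
684 = 4·153 + 72
153 = 2·72 + 9
72 = 8·9 + 0
gcd = 9, but 9 ∤ 179, so the congruence has no solution.

no solution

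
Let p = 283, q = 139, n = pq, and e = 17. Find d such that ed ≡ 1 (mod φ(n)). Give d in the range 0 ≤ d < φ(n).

φ(n) = (p−1)(q−1) = 282·138 = 38916.
Need d with 17·d ≡ 1 (mod 38916). Apply the extended Euclidean algorithm:
38916 = 2289*17 + 3
17 = 5*3 + 2
3 = 1*2 + 1
2 = 2*1 + 0
Back-substitute:
1 = 3 − 2
1 = −17 + 6·3
1 = 6·38916 − 13735·17
So 17·(-13735) ≡ 1 (mod 38916), hence d ≡ -13735 ≡ 25181 (mod 38916).

25181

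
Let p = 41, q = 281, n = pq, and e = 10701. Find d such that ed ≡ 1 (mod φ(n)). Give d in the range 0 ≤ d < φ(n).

φ(n) = (p−1)(q−1) = 40·280 = 11200.
Need d with 10701·d ≡ 1 (mod 11200). Apply the extended Euclidean algorithm:
11200 = 1*10701 + 499
10701 = 21*499 + 222
499 = 2*222 + 55
222 = 4*55 + 2
55 = 27*2 + 1
2 = 2*1 + 0
Back-substitute:
1 = 55 − 27·2
1 = −27·222 + 109·55
1 = 109·499 − 245·222
1 = −245·10701 + 5254·499
1 = 5254·11200 − 5499·10701
So 10701·(-5499) ≡ 1 (mod 11200), hence d ≡ -5499 ≡ 5701 (mod 11200).

5701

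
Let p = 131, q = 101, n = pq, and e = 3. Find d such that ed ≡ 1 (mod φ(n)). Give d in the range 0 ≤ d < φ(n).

8667

φ(n) = (p−1)(q−1) = 130·100 = 13000.
Need d with 3·d ≡ 1 (mod 13000). Apply the extended Euclidean algorithm:
13000 = 4333·3 + 1
3 = 3·1 + 0
Back-substitute:
1 = 13000 − 4333·3
So 3·(-4333) ≡ 1 (mod 13000), hence d ≡ -4333 ≡ 8667 (mod 13000).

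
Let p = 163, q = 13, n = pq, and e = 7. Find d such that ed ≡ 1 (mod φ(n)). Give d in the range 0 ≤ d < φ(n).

1111

φ(n) = (p−1)(q−1) = 162·12 = 1944.
Need d with 7·d ≡ 1 (mod 1944). Apply the extended Euclidean algorithm:
1944 = 277·7 + 5
7 = 1·5 + 2
5 = 2·2 + 1
2 = 2·1 + 0
Back-substitute:
1 = 5 − 2·2
1 = −2·7 + 3·5
1 = 3·1944 − 833·7
So 7·(-833) ≡ 1 (mod 1944), hence d ≡ -833 ≡ 1111 (mod 1944).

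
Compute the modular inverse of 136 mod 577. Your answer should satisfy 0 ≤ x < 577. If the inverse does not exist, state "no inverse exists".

437

Apply the Euclidean algorithm to 577 and 136:
577 = 4·136 + 33
136 = 4·33 + 4
33 = 8·4 + 1
4 = 4·1 + 0
The gcd is 1. Working backward:
1 = 33 − 8·4
1 = −8·136 + 33·33
1 = 33·577 − 140·136
Thus 136·(-140) ≡ 1 (mod 577); reducing, -140 mod 577 = 437.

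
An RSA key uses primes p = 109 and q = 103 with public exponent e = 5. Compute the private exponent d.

φ(n) = (p−1)(q−1) = 108·102 = 11016.
Need d with 5·d ≡ 1 (mod 11016). Apply the extended Euclidean algorithm:
11016 = 2203*5 + 1
5 = 5*1 + 0
Back-substitute:
1 = 11016 − 2203·5
So 5·(-2203) ≡ 1 (mod 11016), hence d ≡ -2203 ≡ 8813 (mod 11016).

8813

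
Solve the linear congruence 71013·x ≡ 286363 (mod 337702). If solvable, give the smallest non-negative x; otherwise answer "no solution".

285757

First find gcd(71013, 337702):
337702 = 4×71013 + 53650
71013 = 1×53650 + 17363
53650 = 3×17363 + 1561
17363 = 11×1561 + 192
1561 = 8×192 + 25
192 = 7×25 + 17
25 = 1×17 + 8
17 = 2×8 + 1
8 = 8×1 + 0
gcd = 1, so a unique solution mod 337702 exists.
Back-substitute for the Bézout coefficients:
1 = 17 − 2·8
1 = −2·25 + 3·17
1 = 3·192 − 23·25
1 = −23·1561 + 187·192
1 = 187·17363 − 2080·1561
1 = −2080·53650 + 6427·17363
1 = 6427·71013 − 8507·53650
1 = −8507·337702 + 40455·71013
So 71013·(40455) ≡ 1 (mod 337702), giving 71013⁻¹ ≡ 40455.
x ≡ 71013⁻¹·286363 ≡ 40455·286363 ≡ 285757 (mod 337702).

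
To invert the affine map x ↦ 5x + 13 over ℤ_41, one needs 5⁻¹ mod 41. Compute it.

33

Apply the Euclidean algorithm to 41 and 5:
41 = 8*5 + 1
5 = 5*1 + 0
gcd = 1, so the inverse exists. Back-substitute:
1 = 41 − 8·5
Thus 5·(-8) ≡ 1 (mod 41); reducing, -8 mod 41 = 33.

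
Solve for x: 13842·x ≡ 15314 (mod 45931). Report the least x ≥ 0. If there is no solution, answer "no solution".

39216

First find gcd(13842, 45931):
45931 = 3·13842 + 4405
13842 = 3·4405 + 627
4405 = 7·627 + 16
627 = 39·16 + 3
16 = 5·3 + 1
3 = 3·1 + 0
gcd = 1, so a unique solution mod 45931 exists.
Back-substitute for the Bézout coefficients:
1 = 16 − 5·3
1 = −5·627 + 196·16
1 = 196·4405 − 1377·627
1 = −1377·13842 + 4327·4405
1 = 4327·45931 − 14358·13842
So 13842·(-14358) ≡ 1 (mod 45931), giving 13842⁻¹ ≡ 31573.
x ≡ 13842⁻¹·15314 ≡ 31573·15314 ≡ 39216 (mod 45931).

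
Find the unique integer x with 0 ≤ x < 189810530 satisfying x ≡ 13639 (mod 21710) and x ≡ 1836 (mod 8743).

177406049

Write x = 13639 + 21710·k. Then 21710·k ≡ 1836 − 13639 ≡ 5683 (mod 8743).
Need 21710⁻¹ mod 8743. Extended Euclid on (8743, 4224):
8743 = 2*4224 + 295
4224 = 14*295 + 94
295 = 3*94 + 13
94 = 7*13 + 3
13 = 4*3 + 1
3 = 3*1 + 0
Back-substitute:
1 = 13 − 4·3
1 = −4·94 + 29·13
1 = 29·295 − 91·94
1 = −91·4224 + 1303·295
1 = 1303·8743 − 2697·4224
21710⁻¹ ≡ 6046 (mod 8743), so k ≡ 6046·5683 ≡ 8171 (mod 8743).
x = 13639 + 21710·8171 = 177406049.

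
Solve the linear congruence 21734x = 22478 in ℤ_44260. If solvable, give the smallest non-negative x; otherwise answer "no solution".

First find gcd(21734, 44260):
44260 = 2·21734 + 792
21734 = 27·792 + 350
792 = 2·350 + 92
350 = 3·92 + 74
92 = 1·74 + 18
74 = 4·18 + 2
18 = 9·2 + 0
gcd = 2 and 2 | 22478, so solutions exist. Divide through by 2: 10867x ≡ 11239 (mod 22130).
Now find 10867⁻¹ mod 22130:
22130 = 2×10867 + 396
10867 = 27×396 + 175
396 = 2×175 + 46
175 = 3×46 + 37
46 = 1×37 + 9
37 = 4×9 + 1
9 = 9×1 + 0
Back-substitute:
1 = 37 − 4·9
1 = −4·46 + 5·37
1 = 5·175 − 19·46
1 = −19·396 + 43·175
1 = 43·10867 − 1180·396
1 = −1180·22130 + 2403·10867
So 10867⁻¹ ≡ 2403 (mod 22130).
Then x ≡ 2403·11239 ≡ 8717 (mod 22130); the smallest non-negative solution is x = 8717.

8717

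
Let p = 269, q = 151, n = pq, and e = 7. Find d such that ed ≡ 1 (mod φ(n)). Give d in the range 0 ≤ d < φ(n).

5743

φ(n) = (p−1)(q−1) = 268·150 = 40200.
Need d with 7·d ≡ 1 (mod 40200). Apply the extended Euclidean algorithm:
40200 = 5742×7 + 6
7 = 1×6 + 1
6 = 6×1 + 0
Back-substitute:
1 = 7 − 6
1 = −40200 + 5743·7
So 7·5743 ≡ 1 (mod 40200), hence d = 5743.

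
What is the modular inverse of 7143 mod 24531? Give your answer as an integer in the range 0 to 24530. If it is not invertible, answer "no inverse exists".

no inverse exists

Compute gcd(7143, 24531):
24531 = 3·7143 + 3102
7143 = 2·3102 + 939
3102 = 3·939 + 285
939 = 3·285 + 84
285 = 3·84 + 33
84 = 2·33 + 18
33 = 1·18 + 15
18 = 1·15 + 3
15 = 5·3 + 0
gcd(7143, 24531) = 3 ≠ 1, so 7143 has no multiplicative inverse modulo 24531.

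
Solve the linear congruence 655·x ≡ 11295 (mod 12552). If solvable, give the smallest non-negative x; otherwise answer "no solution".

First find gcd(655, 12552):
12552 = 19*655 + 107
655 = 6*107 + 13
107 = 8*13 + 3
13 = 4*3 + 1
3 = 3*1 + 0
gcd = 1, so a unique solution mod 12552 exists.
Back-substitute for the Bézout coefficients:
1 = 13 − 4·3
1 = −4·107 + 33·13
1 = 33·655 − 202·107
1 = −202·12552 + 3871·655
So 655·(3871) ≡ 1 (mod 12552), giving 655⁻¹ ≡ 3871.
x ≡ 655⁻¹·11295 ≡ 3871·11295 ≡ 4329 (mod 12552).

4329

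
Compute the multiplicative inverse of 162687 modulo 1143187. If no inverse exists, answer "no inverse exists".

Extended Euclidean algorithm:
1143187 = 7*162687 + 4378
162687 = 37*4378 + 701
4378 = 6*701 + 172
701 = 4*172 + 13
172 = 13*13 + 3
13 = 4*3 + 1
3 = 3*1 + 0
gcd = 1, so the inverse exists. Back-substitute:
1 = 13 − 4·3
1 = −4·172 + 53·13
1 = 53·701 − 216·172
1 = −216·4378 + 1349·701
1 = 1349·162687 − 50129·4378
1 = −50129·1143187 + 352252·162687
So 162687·352252 ≡ 1 (mod 1143187).

352252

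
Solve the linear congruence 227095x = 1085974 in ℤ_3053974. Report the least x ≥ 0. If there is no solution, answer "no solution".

no solution

gcd(227095, 3053974):
3053974 = 13×227095 + 101739
227095 = 2×101739 + 23617
101739 = 4×23617 + 7271
23617 = 3×7271 + 1804
7271 = 4×1804 + 55
1804 = 32×55 + 44
55 = 1×44 + 11
44 = 4×11 + 0
gcd = 11, but 11 ∤ 1085974, so the congruence has no solution.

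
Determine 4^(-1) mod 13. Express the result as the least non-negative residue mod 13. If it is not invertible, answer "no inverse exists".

Run Euclid on (13, 4):
13 = 3·4 + 1
4 = 4·1 + 0
The gcd is 1. Working backward:
1 = 13 − 3·4
So 4·(-3) ≡ 1 (mod 13), and -3 ≡ 10 (mod 13).

10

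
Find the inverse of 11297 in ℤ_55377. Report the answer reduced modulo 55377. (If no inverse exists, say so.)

38534

Extended Euclidean algorithm:
55377 = 4×11297 + 10189
11297 = 1×10189 + 1108
10189 = 9×1108 + 217
1108 = 5×217 + 23
217 = 9×23 + 10
23 = 2×10 + 3
10 = 3×3 + 1
3 = 3×1 + 0
gcd = 1, so the inverse exists. Back-substitute:
1 = 10 − 3·3
1 = −3·23 + 7·10
1 = 7·217 − 66·23
1 = −66·1108 + 337·217
1 = 337·10189 − 3099·1108
1 = −3099·11297 + 3436·10189
1 = 3436·55377 − 16843·11297
Thus 11297·(-16843) ≡ 1 (mod 55377); reducing, -16843 mod 55377 = 38534.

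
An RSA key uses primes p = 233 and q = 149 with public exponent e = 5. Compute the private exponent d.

φ(n) = (p−1)(q−1) = 232·148 = 34336.
Need d with 5·d ≡ 1 (mod 34336). Apply the extended Euclidean algorithm:
34336 = 6867×5 + 1
5 = 5×1 + 0
Back-substitute:
1 = 34336 − 6867·5
So 5·(-6867) ≡ 1 (mod 34336), hence d ≡ -6867 ≡ 27469 (mod 34336).

27469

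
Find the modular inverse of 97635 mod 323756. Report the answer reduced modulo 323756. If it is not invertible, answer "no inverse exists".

98299

gcd(323756, 97635) by repeated division:
323756 = 3·97635 + 30851
97635 = 3·30851 + 5082
30851 = 6·5082 + 359
5082 = 14·359 + 56
359 = 6·56 + 23
56 = 2·23 + 10
23 = 2·10 + 3
10 = 3·3 + 1
3 = 3·1 + 0
The gcd is 1. Working backward:
1 = 10 − 3·3
1 = −3·23 + 7·10
1 = 7·56 − 17·23
1 = −17·359 + 109·56
1 = 109·5082 − 1543·359
1 = −1543·30851 + 9367·5082
1 = 9367·97635 − 29644·30851
1 = −29644·323756 + 98299·97635
So 97635·98299 ≡ 1 (mod 323756).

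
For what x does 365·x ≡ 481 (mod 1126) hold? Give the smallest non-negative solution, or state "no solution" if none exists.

353

First find gcd(365, 1126):
1126 = 3×365 + 31
365 = 11×31 + 24
31 = 1×24 + 7
24 = 3×7 + 3
7 = 2×3 + 1
3 = 3×1 + 0
gcd = 1, so a unique solution mod 1126 exists.
Back-substitute for the Bézout coefficients:
1 = 7 − 2·3
1 = −2·24 + 7·7
1 = 7·31 − 9·24
1 = −9·365 + 106·31
1 = 106·1126 − 327·365
So 365·(-327) ≡ 1 (mod 1126), giving 365⁻¹ ≡ 799.
x ≡ 365⁻¹·481 ≡ 799·481 ≡ 353 (mod 1126).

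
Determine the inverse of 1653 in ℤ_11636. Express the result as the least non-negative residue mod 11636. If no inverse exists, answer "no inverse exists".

gcd(11636, 1653) by repeated division:
11636 = 7*1653 + 65
1653 = 25*65 + 28
65 = 2*28 + 9
28 = 3*9 + 1
9 = 9*1 + 0
The gcd is 1. Working backward:
1 = 28 − 3·9
1 = −3·65 + 7·28
1 = 7·1653 − 178·65
1 = −178·11636 + 1253·1653
So 1653·1253 ≡ 1 (mod 11636).

1253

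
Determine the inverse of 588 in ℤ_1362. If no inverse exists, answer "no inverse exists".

Compute gcd(588, 1362):
1362 = 2·588 + 186
588 = 3·186 + 30
186 = 6·30 + 6
30 = 5·6 + 0
The gcd is 6, not 1, hence no inverse exists.

no inverse exists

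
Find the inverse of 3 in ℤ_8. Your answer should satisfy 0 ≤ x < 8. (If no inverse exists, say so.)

Extended Euclidean algorithm:
8 = 2*3 + 2
3 = 1*2 + 1
2 = 2*1 + 0
Since gcd(3, 8) = 1, back-substitute to write 1 as a combination:
1 = 3 − 2
1 = −8 + 3·3
So 3·3 ≡ 1 (mod 8).

3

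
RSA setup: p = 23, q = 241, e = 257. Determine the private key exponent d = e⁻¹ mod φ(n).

φ(n) = (p−1)(q−1) = 22·240 = 5280.
Need d with 257·d ≡ 1 (mod 5280). Apply the extended Euclidean algorithm:
5280 = 20*257 + 140
257 = 1*140 + 117
140 = 1*117 + 23
117 = 5*23 + 2
23 = 11*2 + 1
2 = 2*1 + 0
Back-substitute:
1 = 23 − 11·2
1 = −11·117 + 56·23
1 = 56·140 − 67·117
1 = −67·257 + 123·140
1 = 123·5280 − 2527·257
So 257·(-2527) ≡ 1 (mod 5280), hence d ≡ -2527 ≡ 2753 (mod 5280).

2753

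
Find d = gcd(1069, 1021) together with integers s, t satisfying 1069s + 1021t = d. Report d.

Euclidean algorithm:
1069 = 1*1021 + 48
1021 = 21*48 + 13
48 = 3*13 + 9
13 = 1*9 + 4
9 = 2*4 + 1
4 = 4*1 + 0
gcd(1069, 1021) = 1.
Back-substituting:
1 = 9 − 2·4
1 = −2·13 + 3·9
1 = 3·48 − 11·13
1 = −11·1021 + 234·48
1 = 234·1069 − 245·1021
So 1 = (234)·1069 + (-245)·1021.

1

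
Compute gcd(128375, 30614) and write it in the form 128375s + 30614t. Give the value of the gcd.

Repeated division:
128375 = 4*30614 + 5919
30614 = 5*5919 + 1019
5919 = 5*1019 + 824
1019 = 1*824 + 195
824 = 4*195 + 44
195 = 4*44 + 19
44 = 2*19 + 6
19 = 3*6 + 1
6 = 6*1 + 0
gcd(128375, 30614) = 1.
Back-substituting:
1 = 19 − 3·6
1 = −3·44 + 7·19
1 = 7·195 − 31·44
1 = −31·824 + 131·195
1 = 131·1019 − 162·824
1 = −162·5919 + 941·1019
1 = 941·30614 − 4867·5919
1 = −4867·128375 + 20409·30614
So 1 = (-4867)·128375 + (20409)·30614.

1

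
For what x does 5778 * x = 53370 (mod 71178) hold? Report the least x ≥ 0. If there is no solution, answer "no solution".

First find gcd(5778, 71178):
71178 = 12·5778 + 1842
5778 = 3·1842 + 252
1842 = 7·252 + 78
252 = 3·78 + 18
78 = 4·18 + 6
18 = 3·6 + 0
gcd = 6 and 6 | 53370, so solutions exist. Divide through by 6: 963x ≡ 8895 (mod 11863).
Now find 963⁻¹ mod 11863:
11863 = 12*963 + 307
963 = 3*307 + 42
307 = 7*42 + 13
42 = 3*13 + 3
13 = 4*3 + 1
3 = 3*1 + 0
Back-substitute:
1 = 13 − 4·3
1 = −4·42 + 13·13
1 = 13·307 − 95·42
1 = −95·963 + 298·307
1 = 298·11863 − 3671·963
So 963·(-3671) ≡ 1 (mod 11863), i.e. 963⁻¹ ≡ 8192.
Then x ≡ 8192·8895 ≡ 5294 (mod 11863); the smallest non-negative solution is x = 5294.

5294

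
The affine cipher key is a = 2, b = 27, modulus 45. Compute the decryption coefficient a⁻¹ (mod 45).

gcd(45, 2) by repeated division:
45 = 22·2 + 1
2 = 2·1 + 0
gcd = 1, so the inverse exists. Back-substitute:
1 = 45 − 22·2
Hence 2⁻¹ ≡ -22 ≡ 23 (mod 45).

23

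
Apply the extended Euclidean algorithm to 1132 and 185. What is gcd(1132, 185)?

1

Repeated division:
1132 = 6×185 + 22
185 = 8×22 + 9
22 = 2×9 + 4
9 = 2×4 + 1
4 = 4×1 + 0
gcd(1132, 185) = 1.
Back-substituting:
1 = 9 − 2·4
1 = −2·22 + 5·9
1 = 5·185 − 42·22
1 = −42·1132 + 257·185
So 1 = (-42)·1132 + (257)·185.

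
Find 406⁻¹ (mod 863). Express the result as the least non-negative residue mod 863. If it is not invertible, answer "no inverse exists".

Extended Euclidean algorithm:
863 = 2·406 + 51
406 = 7·51 + 49
51 = 1·49 + 2
49 = 24·2 + 1
2 = 2·1 + 0
The gcd is 1. Working backward:
1 = 49 − 24·2
1 = −24·51 + 25·49
1 = 25·406 − 199·51
1 = −199·863 + 423·406
So 406·423 ≡ 1 (mod 863).

423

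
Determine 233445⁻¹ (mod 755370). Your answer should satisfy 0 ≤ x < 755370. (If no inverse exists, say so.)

Compute gcd(233445, 755370):
755370 = 3×233445 + 55035
233445 = 4×55035 + 13305
55035 = 4×13305 + 1815
13305 = 7×1815 + 600
1815 = 3×600 + 15
600 = 40×15 + 0
gcd(233445, 755370) = 15 ≠ 1, so 233445 has no multiplicative inverse modulo 755370.

no inverse exists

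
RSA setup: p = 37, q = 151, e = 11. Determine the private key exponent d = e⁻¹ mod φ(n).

φ(n) = (p−1)(q−1) = 36·150 = 5400.
Need d with 11·d ≡ 1 (mod 5400). Apply the extended Euclidean algorithm:
5400 = 490·11 + 10
11 = 1·10 + 1
10 = 10·1 + 0
Back-substitute:
1 = 11 − 10
1 = −5400 + 491·11
So 11·491 ≡ 1 (mod 5400), hence d = 491.

491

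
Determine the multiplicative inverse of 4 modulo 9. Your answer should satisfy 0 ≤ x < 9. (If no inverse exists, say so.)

7

Run Euclid on (9, 4):
9 = 2*4 + 1
4 = 4*1 + 0
gcd = 1, so the inverse exists. Back-substitute:
1 = 9 − 2·4
So 4·(-2) ≡ 1 (mod 9), and -2 ≡ 7 (mod 9).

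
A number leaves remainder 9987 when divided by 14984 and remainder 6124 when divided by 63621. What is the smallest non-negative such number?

Write x = 9987 + 14984·k. Then 14984·k ≡ 6124 − 9987 ≡ 59758 (mod 63621).
Need 14984⁻¹ mod 63621. Extended Euclid on (63621, 14984):
63621 = 4·14984 + 3685
14984 = 4·3685 + 244
3685 = 15·244 + 25
244 = 9·25 + 19
25 = 1·19 + 6
19 = 3·6 + 1
6 = 6·1 + 0
Back-substitute:
1 = 19 − 3·6
1 = −3·25 + 4·19
1 = 4·244 − 39·25
1 = −39·3685 + 589·244
1 = 589·14984 − 2395·3685
1 = −2395·63621 + 10169·14984
14984⁻¹ ≡ 10169 (mod 63621), so k ≡ 10169·59758 ≡ 34931 (mod 63621).
x = 9987 + 14984·34931 = 523416091.

523416091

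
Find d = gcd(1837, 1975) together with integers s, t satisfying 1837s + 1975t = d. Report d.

1

Repeated division:
1975 = 1×1837 + 138
1837 = 13×138 + 43
138 = 3×43 + 9
43 = 4×9 + 7
9 = 1×7 + 2
7 = 3×2 + 1
2 = 2×1 + 0
gcd(1837, 1975) = 1.
Back-substituting:
1 = 7 − 3·2
1 = −3·9 + 4·7
1 = 4·43 − 19·9
1 = −19·138 + 61·43
1 = 61·1837 − 812·138
1 = −812·1975 + 873·1837
So 1 = (-812)·1975 + (873)·1837.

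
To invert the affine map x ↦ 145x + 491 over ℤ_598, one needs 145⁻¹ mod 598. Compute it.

33

Run Euclid on (598, 145):
598 = 4·145 + 18
145 = 8·18 + 1
18 = 18·1 + 0
The gcd is 1. Working backward:
1 = 145 − 8·18
1 = −8·598 + 33·145
So 145·33 ≡ 1 (mod 598).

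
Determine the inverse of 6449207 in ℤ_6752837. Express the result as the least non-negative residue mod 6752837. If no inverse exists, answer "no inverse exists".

Apply the Euclidean algorithm to 6752837 and 6449207:
6752837 = 1×6449207 + 303630
6449207 = 21×303630 + 72977
303630 = 4×72977 + 11722
72977 = 6×11722 + 2645
11722 = 4×2645 + 1142
2645 = 2×1142 + 361
1142 = 3×361 + 59
361 = 6×59 + 7
59 = 8×7 + 3
7 = 2×3 + 1
3 = 3×1 + 0
Since gcd(6449207, 6752837) = 1, back-substitute to write 1 as a combination:
1 = 7 − 2·3
1 = −2·59 + 17·7
1 = 17·361 − 104·59
1 = −104·1142 + 329·361
1 = 329·2645 − 762·1142
1 = −762·11722 + 3377·2645
1 = 3377·72977 − 21024·11722
1 = −21024·303630 + 87473·72977
1 = 87473·6449207 − 1857957·303630
1 = −1857957·6752837 + 1945430·6449207
So 6449207·1945430 ≡ 1 (mod 6752837).

1945430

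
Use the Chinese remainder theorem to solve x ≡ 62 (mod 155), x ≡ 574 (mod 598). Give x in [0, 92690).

Write x = 62 + 155·k. Then 155·k ≡ 574 − 62 ≡ 512 (mod 598).
Need 155⁻¹ mod 598. Extended Euclid on (598, 155):
598 = 3×155 + 133
155 = 1×133 + 22
133 = 6×22 + 1
22 = 22×1 + 0
Back-substitute:
1 = 133 − 6·22
1 = −6·155 + 7·133
1 = 7·598 − 27·155
155⁻¹ ≡ 571 (mod 598), so k ≡ 571·512 ≡ 528 (mod 598).
x = 62 + 155·528 = 81902.

81902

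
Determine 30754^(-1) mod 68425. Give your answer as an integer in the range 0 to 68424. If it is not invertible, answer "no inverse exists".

22594

Extended Euclidean algorithm:
68425 = 2·30754 + 6917
30754 = 4·6917 + 3086
6917 = 2·3086 + 745
3086 = 4·745 + 106
745 = 7·106 + 3
106 = 35·3 + 1
3 = 3·1 + 0
The gcd is 1. Working backward:
1 = 106 − 35·3
1 = −35·745 + 246·106
1 = 246·3086 − 1019·745
1 = −1019·6917 + 2284·3086
1 = 2284·30754 − 10155·6917
1 = −10155·68425 + 22594·30754
So 30754·22594 ≡ 1 (mod 68425).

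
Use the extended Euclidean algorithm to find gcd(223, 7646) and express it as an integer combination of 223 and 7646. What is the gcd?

1

Apply Euclid's algorithm to 7646 and 223:
7646 = 34·223 + 64
223 = 3·64 + 31
64 = 2·31 + 2
31 = 15·2 + 1
2 = 2·1 + 0
gcd(223, 7646) = 1.
Back-substituting:
1 = 31 − 15·2
1 = −15·64 + 31·31
1 = 31·223 − 108·64
1 = −108·7646 + 3703·223
So 1 = (-108)·7646 + (3703)·223.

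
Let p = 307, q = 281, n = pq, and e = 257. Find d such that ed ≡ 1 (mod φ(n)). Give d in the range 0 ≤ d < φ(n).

40673

φ(n) = (p−1)(q−1) = 306·280 = 85680.
Need d with 257·d ≡ 1 (mod 85680). Apply the extended Euclidean algorithm:
85680 = 333×257 + 99
257 = 2×99 + 59
99 = 1×59 + 40
59 = 1×40 + 19
40 = 2×19 + 2
19 = 9×2 + 1
2 = 2×1 + 0
Back-substitute:
1 = 19 − 9·2
1 = −9·40 + 19·19
1 = 19·59 − 28·40
1 = −28·99 + 47·59
1 = 47·257 − 122·99
1 = −122·85680 + 40673·257
So 257·40673 ≡ 1 (mod 85680), hence d = 40673.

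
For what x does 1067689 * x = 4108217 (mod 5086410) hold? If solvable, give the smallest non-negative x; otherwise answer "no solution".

no solution

gcd(1067689, 5086410):
5086410 = 4*1067689 + 815654
1067689 = 1*815654 + 252035
815654 = 3*252035 + 59549
252035 = 4*59549 + 13839
59549 = 4*13839 + 4193
13839 = 3*4193 + 1260
4193 = 3*1260 + 413
1260 = 3*413 + 21
413 = 19*21 + 14
21 = 1*14 + 7
14 = 2*7 + 0
gcd = 7, but 7 ∤ 4108217, so the congruence has no solution.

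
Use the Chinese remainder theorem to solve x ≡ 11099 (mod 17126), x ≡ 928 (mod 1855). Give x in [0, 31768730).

1449683

Write x = 11099 + 17126·k. Then 17126·k ≡ 928 − 11099 ≡ 959 (mod 1855).
Need 17126⁻¹ mod 1855. Extended Euclid on (1855, 431):
1855 = 4×431 + 131
431 = 3×131 + 38
131 = 3×38 + 17
38 = 2×17 + 4
17 = 4×4 + 1
4 = 4×1 + 0
Back-substitute:
1 = 17 − 4·4
1 = −4·38 + 9·17
1 = 9·131 − 31·38
1 = −31·431 + 102·131
1 = 102·1855 − 439·431
17126⁻¹ ≡ 1416 (mod 1855), so k ≡ 1416·959 ≡ 84 (mod 1855).
x = 11099 + 17126·84 = 1449683.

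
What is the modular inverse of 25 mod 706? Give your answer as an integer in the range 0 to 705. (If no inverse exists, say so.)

Apply the Euclidean algorithm to 706 and 25:
706 = 28×25 + 6
25 = 4×6 + 1
6 = 6×1 + 0
gcd = 1, so the inverse exists. Back-substitute:
1 = 25 − 4·6
1 = −4·706 + 113·25
So 25·113 ≡ 1 (mod 706).

113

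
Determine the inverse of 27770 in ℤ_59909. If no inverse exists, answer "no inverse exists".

gcd(59909, 27770) by repeated division:
59909 = 2×27770 + 4369
27770 = 6×4369 + 1556
4369 = 2×1556 + 1257
1556 = 1×1257 + 299
1257 = 4×299 + 61
299 = 4×61 + 55
61 = 1×55 + 6
55 = 9×6 + 1
6 = 6×1 + 0
Since gcd(27770, 59909) = 1, back-substitute to write 1 as a combination:
1 = 55 − 9·6
1 = −9·61 + 10·55
1 = 10·299 − 49·61
1 = −49·1257 + 206·299
1 = 206·1556 − 255·1257
1 = −255·4369 + 716·1556
1 = 716·27770 − 4551·4369
1 = −4551·59909 + 9818·27770
So 27770·9818 ≡ 1 (mod 59909).

9818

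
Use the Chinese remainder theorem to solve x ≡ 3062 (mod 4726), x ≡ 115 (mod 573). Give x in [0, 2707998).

2479486

Write x = 3062 + 4726·k. Then 4726·k ≡ 115 − 3062 ≡ 491 (mod 573).
Need 4726⁻¹ mod 573. Extended Euclid on (573, 142):
573 = 4*142 + 5
142 = 28*5 + 2
5 = 2*2 + 1
2 = 2*1 + 0
Back-substitute:
1 = 5 − 2·2
1 = −2·142 + 57·5
1 = 57·573 − 230·142
4726⁻¹ ≡ 343 (mod 573), so k ≡ 343·491 ≡ 524 (mod 573).
x = 3062 + 4726·524 = 2479486.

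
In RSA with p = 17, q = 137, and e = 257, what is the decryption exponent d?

φ(n) = (p−1)(q−1) = 16·136 = 2176.
Need d with 257·d ≡ 1 (mod 2176). Apply the extended Euclidean algorithm:
2176 = 8*257 + 120
257 = 2*120 + 17
120 = 7*17 + 1
17 = 17*1 + 0
Back-substitute:
1 = 120 − 7·17
1 = −7·257 + 15·120
1 = 15·2176 − 127·257
So 257·(-127) ≡ 1 (mod 2176), hence d ≡ -127 ≡ 2049 (mod 2176).

2049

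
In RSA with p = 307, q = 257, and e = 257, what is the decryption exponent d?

6401

φ(n) = (p−1)(q−1) = 306·256 = 78336.
Need d with 257·d ≡ 1 (mod 78336). Apply the extended Euclidean algorithm:
78336 = 304×257 + 208
257 = 1×208 + 49
208 = 4×49 + 12
49 = 4×12 + 1
12 = 12×1 + 0
Back-substitute:
1 = 49 − 4·12
1 = −4·208 + 17·49
1 = 17·257 − 21·208
1 = −21·78336 + 6401·257
So 257·6401 ≡ 1 (mod 78336), hence d = 6401.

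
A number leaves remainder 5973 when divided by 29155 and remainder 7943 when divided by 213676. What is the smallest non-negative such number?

Write x = 5973 + 29155·k. Then 29155·k ≡ 7943 − 5973 ≡ 1970 (mod 213676).
Need 29155⁻¹ mod 213676. Extended Euclid on (213676, 29155):
213676 = 7*29155 + 9591
29155 = 3*9591 + 382
9591 = 25*382 + 41
382 = 9*41 + 13
41 = 3*13 + 2
13 = 6*2 + 1
2 = 2*1 + 0
Back-substitute:
1 = 13 − 6·2
1 = −6·41 + 19·13
1 = 19·382 − 177·41
1 = −177·9591 + 4444·382
1 = 4444·29155 − 13509·9591
1 = −13509·213676 + 99007·29155
29155⁻¹ ≡ 99007 (mod 213676), so k ≡ 99007·1970 ≡ 171278 (mod 213676).
x = 5973 + 29155·171278 = 4993616063.

4993616063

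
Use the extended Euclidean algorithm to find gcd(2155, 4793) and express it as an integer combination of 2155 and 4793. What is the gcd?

Apply Euclid's algorithm to 4793 and 2155:
4793 = 2·2155 + 483
2155 = 4·483 + 223
483 = 2·223 + 37
223 = 6·37 + 1
37 = 37·1 + 0
gcd(2155, 4793) = 1.
Express as a combination:
1 = 223 − 6·37
1 = −6·483 + 13·223
1 = 13·2155 − 58·483
1 = −58·4793 + 129·2155
So 1 = (-58)·4793 + (129)·2155.

1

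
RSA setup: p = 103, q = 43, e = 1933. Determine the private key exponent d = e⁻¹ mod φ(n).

2101

φ(n) = (p−1)(q−1) = 102·42 = 4284.
Need d with 1933·d ≡ 1 (mod 4284). Apply the extended Euclidean algorithm:
4284 = 2*1933 + 418
1933 = 4*418 + 261
418 = 1*261 + 157
261 = 1*157 + 104
157 = 1*104 + 53
104 = 1*53 + 51
53 = 1*51 + 2
51 = 25*2 + 1
2 = 2*1 + 0
Back-substitute:
1 = 51 − 25·2
1 = −25·53 + 26·51
1 = 26·104 − 51·53
1 = −51·157 + 77·104
1 = 77·261 − 128·157
1 = −128·418 + 205·261
1 = 205·1933 − 948·418
1 = −948·4284 + 2101·1933
So 1933·2101 ≡ 1 (mod 4284), hence d = 2101.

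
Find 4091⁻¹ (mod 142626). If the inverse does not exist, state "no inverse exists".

45671

Extended Euclidean algorithm:
142626 = 34×4091 + 3532
4091 = 1×3532 + 559
3532 = 6×559 + 178
559 = 3×178 + 25
178 = 7×25 + 3
25 = 8×3 + 1
3 = 3×1 + 0
Since gcd(4091, 142626) = 1, back-substitute to write 1 as a combination:
1 = 25 − 8·3
1 = −8·178 + 57·25
1 = 57·559 − 179·178
1 = −179·3532 + 1131·559
1 = 1131·4091 − 1310·3532
1 = −1310·142626 + 45671·4091
So 4091·45671 ≡ 1 (mod 142626).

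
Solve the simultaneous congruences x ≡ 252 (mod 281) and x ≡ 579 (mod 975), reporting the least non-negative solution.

54204

Write x = 252 + 281·k. Then 281·k ≡ 579 − 252 ≡ 327 (mod 975).
Need 281⁻¹ mod 975. Extended Euclid on (975, 281):
975 = 3*281 + 132
281 = 2*132 + 17
132 = 7*17 + 13
17 = 1*13 + 4
13 = 3*4 + 1
4 = 4*1 + 0
Back-substitute:
1 = 13 − 3·4
1 = −3·17 + 4·13
1 = 4·132 − 31·17
1 = −31·281 + 66·132
1 = 66·975 − 229·281
281⁻¹ ≡ 746 (mod 975), so k ≡ 746·327 ≡ 192 (mod 975).
x = 252 + 281·192 = 54204.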